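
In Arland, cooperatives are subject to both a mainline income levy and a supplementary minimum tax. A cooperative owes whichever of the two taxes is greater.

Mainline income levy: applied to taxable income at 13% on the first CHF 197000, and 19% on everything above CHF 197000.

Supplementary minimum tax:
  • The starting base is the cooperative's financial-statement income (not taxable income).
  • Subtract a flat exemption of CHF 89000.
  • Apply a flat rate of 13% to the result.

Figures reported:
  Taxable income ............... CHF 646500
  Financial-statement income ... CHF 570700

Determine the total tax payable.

CHF 111015

Supplementary minimum tax:
  Base (financial-statement income): CHF 570700
  Less exemption CHF 89000 → base CHF 481700
  CHF 481700 × 13% = CHF 62621

Mainline income levy:
  CHF 197000 × 13% = CHF 25610
  CHF 449500 × 19% = CHF 85405
  → CHF 111015

CHF 111015 > CHF 62621, so the mainline income levy governs.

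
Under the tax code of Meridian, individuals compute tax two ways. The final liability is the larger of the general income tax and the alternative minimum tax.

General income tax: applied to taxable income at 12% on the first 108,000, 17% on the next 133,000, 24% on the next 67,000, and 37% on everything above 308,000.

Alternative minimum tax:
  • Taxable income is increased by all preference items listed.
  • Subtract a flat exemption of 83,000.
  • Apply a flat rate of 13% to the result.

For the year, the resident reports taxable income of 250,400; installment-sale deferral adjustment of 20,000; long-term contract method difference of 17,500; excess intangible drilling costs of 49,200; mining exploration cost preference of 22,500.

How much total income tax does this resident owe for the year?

37,826

Alternative minimum tax:
  Adjusted income: 250,400 + 20,000 + 17,500 + 49,200 + 22,500 = 359,600
  Less exemption 83,000 → base 276,600
  276,600 × 13% = 35,958

General income tax:
  108,000 × 12% = 12,960
  133,000 × 17% = 22,610
  9,400 × 24% = 2,256
  → 37,826

37,826 > 35,958, so the general income tax governs.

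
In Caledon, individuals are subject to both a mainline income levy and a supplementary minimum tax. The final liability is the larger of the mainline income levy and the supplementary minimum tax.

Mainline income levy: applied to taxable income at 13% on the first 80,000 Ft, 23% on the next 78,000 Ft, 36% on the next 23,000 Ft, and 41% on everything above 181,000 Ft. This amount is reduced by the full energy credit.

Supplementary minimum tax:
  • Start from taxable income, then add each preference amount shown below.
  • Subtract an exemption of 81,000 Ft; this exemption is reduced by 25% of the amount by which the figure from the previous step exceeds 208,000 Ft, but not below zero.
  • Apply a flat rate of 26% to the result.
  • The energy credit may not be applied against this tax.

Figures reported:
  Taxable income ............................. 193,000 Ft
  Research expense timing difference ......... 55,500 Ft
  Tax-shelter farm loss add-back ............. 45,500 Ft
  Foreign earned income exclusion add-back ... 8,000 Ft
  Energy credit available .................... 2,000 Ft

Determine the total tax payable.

63,570 Ft

Supplementary minimum tax:
  Adjusted income: 193,000 Ft + 55,500 Ft + 45,500 Ft + 8,000 Ft = 302,000 Ft
  Exemption: 81,000 Ft − 25% × (302,000 Ft − 208,000 Ft) = 81,000 Ft − 23,500 Ft = 57,500 Ft
  Base: 302,000 Ft − 57,500 Ft = 244,500 Ft
  244,500 Ft × 26% = 63,570 Ft

Mainline income levy:
  80,000 Ft × 13% = 10,400 Ft
  78,000 Ft × 23% = 17,940 Ft
  23,000 Ft × 36% = 8,280 Ft
  12,000 Ft × 41% = 4,920 Ft
  → 41,540 Ft
  Less energy credit 2,000 Ft → 39,540 Ft

63,570 Ft > 39,540 Ft, so the supplementary minimum tax is the binding amount.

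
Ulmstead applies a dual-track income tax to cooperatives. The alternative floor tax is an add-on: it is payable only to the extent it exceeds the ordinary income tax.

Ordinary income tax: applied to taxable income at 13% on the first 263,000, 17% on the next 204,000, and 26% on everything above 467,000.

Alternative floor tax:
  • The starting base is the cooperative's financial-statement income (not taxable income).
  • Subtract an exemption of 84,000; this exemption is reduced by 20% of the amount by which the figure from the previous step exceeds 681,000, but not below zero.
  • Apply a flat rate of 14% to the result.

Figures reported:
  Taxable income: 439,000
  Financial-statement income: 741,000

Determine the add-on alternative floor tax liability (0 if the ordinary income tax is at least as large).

Alternative floor tax:
  Base (financial-statement income): 741,000
  Exemption: 84,000 − 20% × (741,000 − 681,000) = 84,000 − 12,000 = 72,000
  Base: 741,000 − 72,000 = 669,000
  669,000 × 14% = 93,660

Ordinary income tax:
  263,000 × 13% = 34,190
  176,000 × 17% = 29,920
  → 64,110

Excess of alternative floor tax over ordinary income tax: 93,660 − 64,110 = 29,550.

29,550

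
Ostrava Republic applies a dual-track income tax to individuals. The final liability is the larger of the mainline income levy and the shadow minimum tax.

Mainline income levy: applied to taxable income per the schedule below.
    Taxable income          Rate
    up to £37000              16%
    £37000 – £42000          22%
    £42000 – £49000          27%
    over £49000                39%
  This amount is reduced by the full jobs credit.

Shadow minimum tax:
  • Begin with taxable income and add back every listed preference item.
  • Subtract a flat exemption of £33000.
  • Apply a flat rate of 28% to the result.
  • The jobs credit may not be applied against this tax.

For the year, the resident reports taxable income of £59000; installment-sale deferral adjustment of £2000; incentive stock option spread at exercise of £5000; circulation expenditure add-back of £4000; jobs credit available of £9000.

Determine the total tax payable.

Mainline income levy:
  £37000 × 16% = £5920
  £5000 × 22% = £1100
  £7000 × 27% = £1890
  £10000 × 39% = £3900
  → £12810
  Less jobs credit £9000 → £3810

Shadow minimum tax:
  Adjusted income: £59000 + £2000 + £5000 + £4000 = £70000
  Less exemption £33000 → base £37000
  £37000 × 28% = £10360

£10360 > £3810, so the shadow minimum tax is the binding amount.

£10360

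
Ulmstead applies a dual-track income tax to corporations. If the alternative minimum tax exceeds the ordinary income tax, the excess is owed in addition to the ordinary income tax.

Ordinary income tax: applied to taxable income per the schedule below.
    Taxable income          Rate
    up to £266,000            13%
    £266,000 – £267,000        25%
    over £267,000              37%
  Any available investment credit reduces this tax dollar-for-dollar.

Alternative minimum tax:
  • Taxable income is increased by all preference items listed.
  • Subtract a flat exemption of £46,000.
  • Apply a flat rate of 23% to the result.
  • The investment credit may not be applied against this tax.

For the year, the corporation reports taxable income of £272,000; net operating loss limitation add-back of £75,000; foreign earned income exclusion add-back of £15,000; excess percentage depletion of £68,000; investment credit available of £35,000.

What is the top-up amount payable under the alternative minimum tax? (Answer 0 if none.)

Alternative minimum tax:
  Adjusted income: £272,000 + £75,000 + £15,000 + £68,000 = £430,000
  Less exemption £46,000 → base £384,000
  £384,000 × 23% = £88,320

Ordinary income tax:
  £266,000 × 13% = £34,580
  £1,000 × 25% = £250
  £5,000 × 37% = £1,850
  → £36,680
  Less investment credit £35,000 → £1,680

Excess of alternative minimum tax over ordinary income tax: £88,320 − £1,680 = £86,640.

£86,640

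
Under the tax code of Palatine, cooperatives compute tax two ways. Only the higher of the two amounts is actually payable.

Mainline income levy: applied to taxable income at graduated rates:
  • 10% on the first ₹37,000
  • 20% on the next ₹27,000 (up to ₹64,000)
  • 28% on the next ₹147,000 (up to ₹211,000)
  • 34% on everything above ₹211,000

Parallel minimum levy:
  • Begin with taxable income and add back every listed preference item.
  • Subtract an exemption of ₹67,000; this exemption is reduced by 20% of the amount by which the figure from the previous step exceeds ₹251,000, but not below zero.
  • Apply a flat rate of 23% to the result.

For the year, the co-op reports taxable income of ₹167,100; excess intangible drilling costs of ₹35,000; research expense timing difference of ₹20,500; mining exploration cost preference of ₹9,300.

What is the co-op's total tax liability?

₹37,968

Parallel minimum levy:
  Adjusted income: ₹167,100 + ₹35,000 + ₹20,500 + ₹9,300 = ₹231,900
  Exemption: ₹231,900 ≤ ₹251,000, so full ₹67,000 applies
  Base: ₹231,900 − ₹67,000 = ₹164,900
  ₹164,900 × 23% = ₹37,927

Mainline income levy:
  ₹37,000 × 10% = ₹3,700
  ₹27,000 × 20% = ₹5,400
  ₹103,100 × 28% = ₹28,868
  → ₹37,968

₹37,968 > ₹37,927, so the mainline income levy governs.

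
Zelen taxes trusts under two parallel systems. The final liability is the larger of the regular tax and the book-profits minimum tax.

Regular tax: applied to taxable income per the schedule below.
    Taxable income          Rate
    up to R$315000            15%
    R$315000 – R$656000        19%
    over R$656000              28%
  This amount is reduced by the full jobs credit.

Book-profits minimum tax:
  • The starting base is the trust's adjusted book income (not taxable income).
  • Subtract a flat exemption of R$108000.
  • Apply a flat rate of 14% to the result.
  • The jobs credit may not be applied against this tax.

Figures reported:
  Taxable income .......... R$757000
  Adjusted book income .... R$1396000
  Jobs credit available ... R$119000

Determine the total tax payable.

R$180320

Regular tax:
  R$315000 × 15% = R$47250
  R$341000 × 19% = R$64790
  R$101000 × 28% = R$28280
  → R$140320
  Less jobs credit R$119000 → R$21320

Book-profits minimum tax:
  Base (adjusted book income): R$1396000
  Less exemption R$108000 → base R$1288000
  R$1288000 × 14% = R$180320

R$180320 > R$21320, so the book-profits minimum tax is the binding amount.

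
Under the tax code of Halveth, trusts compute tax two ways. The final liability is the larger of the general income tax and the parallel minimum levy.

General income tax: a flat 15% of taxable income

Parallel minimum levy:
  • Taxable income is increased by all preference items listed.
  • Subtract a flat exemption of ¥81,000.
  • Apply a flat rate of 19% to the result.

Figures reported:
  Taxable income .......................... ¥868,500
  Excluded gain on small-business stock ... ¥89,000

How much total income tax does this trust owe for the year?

General income tax:
  ¥868,500 × 15% = ¥130,275

Parallel minimum levy:
  Adjusted income: ¥868,500 + ¥89,000 = ¥957,500
  Less exemption ¥81,000 → base ¥876,500
  ¥876,500 × 19% = ¥166,535

¥166,535 > ¥130,275, so the parallel minimum levy is the binding amount.

¥166,535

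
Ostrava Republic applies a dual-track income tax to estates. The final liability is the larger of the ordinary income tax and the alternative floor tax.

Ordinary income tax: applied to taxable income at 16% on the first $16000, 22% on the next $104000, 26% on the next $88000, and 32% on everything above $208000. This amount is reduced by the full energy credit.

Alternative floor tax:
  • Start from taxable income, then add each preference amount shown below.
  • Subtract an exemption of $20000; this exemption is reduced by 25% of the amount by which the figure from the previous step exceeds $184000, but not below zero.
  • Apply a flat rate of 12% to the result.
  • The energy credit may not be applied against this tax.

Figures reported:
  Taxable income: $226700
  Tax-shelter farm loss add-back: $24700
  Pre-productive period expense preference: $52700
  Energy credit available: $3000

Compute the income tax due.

Ordinary income tax:
  $16000 × 16% = $2560
  $104000 × 22% = $22880
  $88000 × 26% = $22880
  $18700 × 32% = $5984
  → $54304
  Less energy credit $3000 → $51304

Alternative floor tax:
  Adjusted income: $226700 + $24700 + $52700 = $304100
  Exemption: 25% × ($304100 − $184000) = $30025 ≥ $20000, so the exemption is fully phased out
  Base: $304100 − $0 = $304100
  $304100 × 12% = $36492

$51304 > $36492, so the ordinary income tax governs.

$51304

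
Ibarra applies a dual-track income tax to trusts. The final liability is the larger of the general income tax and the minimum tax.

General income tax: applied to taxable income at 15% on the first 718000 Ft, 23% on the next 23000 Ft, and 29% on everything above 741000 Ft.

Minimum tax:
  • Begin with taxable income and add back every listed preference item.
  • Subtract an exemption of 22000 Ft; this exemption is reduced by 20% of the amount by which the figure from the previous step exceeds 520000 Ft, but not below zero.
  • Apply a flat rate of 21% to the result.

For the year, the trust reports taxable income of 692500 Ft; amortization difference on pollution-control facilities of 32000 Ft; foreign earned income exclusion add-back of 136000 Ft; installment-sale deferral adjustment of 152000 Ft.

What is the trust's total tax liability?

Minimum tax:
  Adjusted income: 692500 Ft + 32000 Ft + 136000 Ft + 152000 Ft = 1012500 Ft
  Exemption: 20% × (1012500 Ft − 520000 Ft) = 98500 Ft ≥ 22000 Ft, so the exemption is fully phased out
  Base: 1012500 Ft − 0 Ft = 1012500 Ft
  1012500 Ft × 21% = 212625 Ft

General income tax:
  692500 Ft × 15% = 103875 Ft

212625 Ft > 103875 Ft, so the minimum tax is the binding amount.

212625 Ft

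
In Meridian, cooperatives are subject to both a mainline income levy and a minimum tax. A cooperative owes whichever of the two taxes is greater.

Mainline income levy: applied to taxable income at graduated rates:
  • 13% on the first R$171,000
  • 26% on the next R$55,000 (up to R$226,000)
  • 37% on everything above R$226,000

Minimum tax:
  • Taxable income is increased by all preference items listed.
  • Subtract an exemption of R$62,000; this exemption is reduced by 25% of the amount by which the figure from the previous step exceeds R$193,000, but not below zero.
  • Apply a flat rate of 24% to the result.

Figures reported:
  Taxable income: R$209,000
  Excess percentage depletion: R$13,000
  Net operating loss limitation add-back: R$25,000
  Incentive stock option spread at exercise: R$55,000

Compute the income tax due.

Mainline income levy:
  R$171,000 × 13% = R$22,230
  R$38,000 × 26% = R$9,880
  → R$32,110

Minimum tax:
  Adjusted income: R$209,000 + R$13,000 + R$25,000 + R$55,000 = R$302,000
  Exemption: R$62,000 − 25% × (R$302,000 − R$193,000) = R$62,000 − R$27,250 = R$34,750
  Base: R$302,000 − R$34,750 = R$267,250
  R$267,250 × 24% = R$64,140

R$64,140 > R$32,110, so the minimum tax is the binding amount.

R$64,140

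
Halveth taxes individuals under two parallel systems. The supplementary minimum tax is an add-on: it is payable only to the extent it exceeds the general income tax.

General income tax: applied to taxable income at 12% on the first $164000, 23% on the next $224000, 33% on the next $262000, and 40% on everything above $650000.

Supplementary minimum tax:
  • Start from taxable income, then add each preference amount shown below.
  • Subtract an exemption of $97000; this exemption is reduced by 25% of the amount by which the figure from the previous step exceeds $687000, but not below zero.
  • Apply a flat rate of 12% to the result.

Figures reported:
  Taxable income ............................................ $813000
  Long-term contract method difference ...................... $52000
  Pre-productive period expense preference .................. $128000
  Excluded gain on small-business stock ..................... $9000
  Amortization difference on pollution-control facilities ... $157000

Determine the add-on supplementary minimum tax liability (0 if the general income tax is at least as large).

$0

Supplementary minimum tax:
  Adjusted income: $813000 + $52000 + $128000 + $9000 + $157000 = $1159000
  Exemption: 25% × ($1159000 − $687000) = $118000 ≥ $97000, so the exemption is fully phased out
  Base: $1159000 − $0 = $1159000
  $1159000 × 12% = $139080

General income tax:
  $164000 × 12% = $19680
  $224000 × 23% = $51520
  $262000 × 33% = $86460
  $163000 × 40% = $65200
  → $222860

$139080 ≤ $222860, so no add-on is due.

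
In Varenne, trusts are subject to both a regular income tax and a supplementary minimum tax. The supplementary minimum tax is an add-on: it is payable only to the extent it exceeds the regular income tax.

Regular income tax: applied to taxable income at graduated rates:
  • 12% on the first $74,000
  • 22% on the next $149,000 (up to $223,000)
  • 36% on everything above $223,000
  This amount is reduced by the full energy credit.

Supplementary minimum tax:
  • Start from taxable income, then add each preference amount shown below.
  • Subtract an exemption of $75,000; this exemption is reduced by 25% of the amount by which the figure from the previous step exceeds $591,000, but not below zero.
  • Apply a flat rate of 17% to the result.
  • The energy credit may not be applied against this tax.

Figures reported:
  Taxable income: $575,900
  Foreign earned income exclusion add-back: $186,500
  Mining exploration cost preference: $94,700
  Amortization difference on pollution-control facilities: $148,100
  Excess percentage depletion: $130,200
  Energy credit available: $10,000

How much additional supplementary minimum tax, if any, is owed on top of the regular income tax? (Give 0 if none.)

Supplementary minimum tax:
  Adjusted income: $575,900 + $186,500 + $94,700 + $148,100 + $130,200 = $1,135,400
  Exemption: 25% × ($1,135,400 − $591,000) = $136,100 ≥ $75,000, so the exemption is fully phased out
  Base: $1,135,400 − $0 = $1,135,400
  $1,135,400 × 17% = $193,018

Regular income tax:
  $74,000 × 12% = $8,880
  $149,000 × 22% = $32,780
  $352,900 × 36% = $127,044
  → $168,704
  Less energy credit $10,000 → $158,704

Excess of supplementary minimum tax over regular income tax: $193,018 − $158,704 = $34,314.

$34,314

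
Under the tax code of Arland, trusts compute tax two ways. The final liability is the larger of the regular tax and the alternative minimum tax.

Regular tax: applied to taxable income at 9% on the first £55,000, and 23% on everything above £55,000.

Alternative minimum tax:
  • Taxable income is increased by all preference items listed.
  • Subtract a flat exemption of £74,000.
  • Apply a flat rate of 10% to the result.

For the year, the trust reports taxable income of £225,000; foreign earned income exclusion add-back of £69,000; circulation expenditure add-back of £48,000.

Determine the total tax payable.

£44,050

Alternative minimum tax:
  Adjusted income: £225,000 + £69,000 + £48,000 = £342,000
  Less exemption £74,000 → base £268,000
  £268,000 × 10% = £26,800

Regular tax:
  £55,000 × 9% = £4,950
  £170,000 × 23% = £39,100
  → £44,050

£44,050 > £26,800, so the regular tax governs.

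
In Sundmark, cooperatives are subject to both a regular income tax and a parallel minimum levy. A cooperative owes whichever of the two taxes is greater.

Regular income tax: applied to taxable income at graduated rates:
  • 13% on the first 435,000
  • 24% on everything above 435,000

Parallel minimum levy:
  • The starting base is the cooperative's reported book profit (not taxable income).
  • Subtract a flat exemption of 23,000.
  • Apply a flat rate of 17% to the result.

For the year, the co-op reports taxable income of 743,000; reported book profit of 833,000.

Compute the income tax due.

137,700

Regular income tax:
  435,000 × 13% = 56,550
  308,000 × 24% = 73,920
  → 130,470

Parallel minimum levy:
  Base (reported book profit): 833,000
  Less exemption 23,000 → base 810,000
  810,000 × 17% = 137,700

137,700 > 130,470, so the parallel minimum levy is the binding amount.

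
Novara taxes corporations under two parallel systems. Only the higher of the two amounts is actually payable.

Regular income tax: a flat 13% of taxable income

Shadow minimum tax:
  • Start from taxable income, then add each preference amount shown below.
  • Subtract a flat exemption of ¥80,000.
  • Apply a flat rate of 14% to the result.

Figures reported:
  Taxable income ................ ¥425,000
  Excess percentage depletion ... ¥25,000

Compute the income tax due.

¥55,250

Regular income tax:
  ¥425,000 × 13% = ¥55,250

Shadow minimum tax:
  Adjusted income: ¥425,000 + ¥25,000 = ¥450,000
  Less exemption ¥80,000 → base ¥370,000
  ¥370,000 × 14% = ¥51,800

¥55,250 > ¥51,800, so the regular income tax governs.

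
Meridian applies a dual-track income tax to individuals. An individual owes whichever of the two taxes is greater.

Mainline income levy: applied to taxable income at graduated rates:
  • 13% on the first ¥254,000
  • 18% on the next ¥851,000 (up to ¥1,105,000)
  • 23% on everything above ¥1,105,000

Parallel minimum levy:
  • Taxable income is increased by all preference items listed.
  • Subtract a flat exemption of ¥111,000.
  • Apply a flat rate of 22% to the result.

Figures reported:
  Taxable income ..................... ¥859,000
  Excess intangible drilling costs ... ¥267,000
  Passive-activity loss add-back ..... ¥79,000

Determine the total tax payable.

¥240,680

Parallel minimum levy:
  Adjusted income: ¥859,000 + ¥267,000 + ¥79,000 = ¥1,205,000
  Less exemption ¥111,000 → base ¥1,094,000
  ¥1,094,000 × 22% = ¥240,680

Mainline income levy:
  ¥254,000 × 13% = ¥33,020
  ¥605,000 × 18% = ¥108,900
  → ¥141,920

¥240,680 > ¥141,920, so the parallel minimum levy is the binding amount.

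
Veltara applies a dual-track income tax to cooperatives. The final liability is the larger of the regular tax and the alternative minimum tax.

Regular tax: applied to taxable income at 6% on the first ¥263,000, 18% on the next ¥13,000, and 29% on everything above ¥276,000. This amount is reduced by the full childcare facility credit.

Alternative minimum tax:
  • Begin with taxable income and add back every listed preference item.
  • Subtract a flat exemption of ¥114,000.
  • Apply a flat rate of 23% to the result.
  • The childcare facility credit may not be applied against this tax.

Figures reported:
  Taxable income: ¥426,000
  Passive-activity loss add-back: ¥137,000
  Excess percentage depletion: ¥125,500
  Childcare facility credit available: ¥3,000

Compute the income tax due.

¥132,135

Regular tax:
  ¥263,000 × 6% = ¥15,780
  ¥13,000 × 18% = ¥2,340
  ¥150,000 × 29% = ¥43,500
  → ¥61,620
  Less childcare facility credit ¥3,000 → ¥58,620

Alternative minimum tax:
  Adjusted income: ¥426,000 + ¥137,000 + ¥125,500 = ¥688,500
  Less exemption ¥114,000 → base ¥574,500
  ¥574,500 × 23% = ¥132,135

¥132,135 > ¥58,620, so the alternative minimum tax is the binding amount.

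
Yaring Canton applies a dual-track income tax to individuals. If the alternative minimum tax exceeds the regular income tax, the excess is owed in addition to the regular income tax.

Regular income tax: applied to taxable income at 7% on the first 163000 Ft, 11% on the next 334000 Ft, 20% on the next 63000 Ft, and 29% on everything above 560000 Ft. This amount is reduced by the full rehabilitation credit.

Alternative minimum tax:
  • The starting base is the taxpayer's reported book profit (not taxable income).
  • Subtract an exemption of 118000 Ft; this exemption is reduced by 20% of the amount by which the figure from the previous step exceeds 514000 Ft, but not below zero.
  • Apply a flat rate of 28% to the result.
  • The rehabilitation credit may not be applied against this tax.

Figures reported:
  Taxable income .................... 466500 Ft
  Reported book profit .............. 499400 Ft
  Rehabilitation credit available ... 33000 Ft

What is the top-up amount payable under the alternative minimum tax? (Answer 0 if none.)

94997 Ft

Alternative minimum tax:
  Base (reported book profit): 499400 Ft
  Exemption: 499400 Ft ≤ 514000 Ft, so full 118000 Ft applies
  Base: 499400 Ft − 118000 Ft = 381400 Ft
  381400 Ft × 28% = 106792 Ft

Regular income tax:
  163000 Ft × 7% = 11410 Ft
  303500 Ft × 11% = 33385 Ft
  → 44795 Ft
  Less rehabilitation credit 33000 Ft → 11795 Ft

Excess of alternative minimum tax over regular income tax: 106792 Ft − 11795 Ft = 94997 Ft.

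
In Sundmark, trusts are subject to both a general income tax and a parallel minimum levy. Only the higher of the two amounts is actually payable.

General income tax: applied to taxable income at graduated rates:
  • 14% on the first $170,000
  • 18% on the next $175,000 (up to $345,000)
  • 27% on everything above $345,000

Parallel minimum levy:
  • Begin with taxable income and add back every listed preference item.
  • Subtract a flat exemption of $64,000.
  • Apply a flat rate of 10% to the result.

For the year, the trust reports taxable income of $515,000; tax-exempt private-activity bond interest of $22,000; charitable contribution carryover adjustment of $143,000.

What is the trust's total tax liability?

General income tax:
  $170,000 × 14% = $23,800
  $175,000 × 18% = $31,500
  $170,000 × 27% = $45,900
  → $101,200

Parallel minimum levy:
  Adjusted income: $515,000 + $22,000 + $143,000 = $680,000
  Less exemption $64,000 → base $616,000
  $616,000 × 10% = $61,600

$101,200 > $61,600, so the general income tax governs.

$101,200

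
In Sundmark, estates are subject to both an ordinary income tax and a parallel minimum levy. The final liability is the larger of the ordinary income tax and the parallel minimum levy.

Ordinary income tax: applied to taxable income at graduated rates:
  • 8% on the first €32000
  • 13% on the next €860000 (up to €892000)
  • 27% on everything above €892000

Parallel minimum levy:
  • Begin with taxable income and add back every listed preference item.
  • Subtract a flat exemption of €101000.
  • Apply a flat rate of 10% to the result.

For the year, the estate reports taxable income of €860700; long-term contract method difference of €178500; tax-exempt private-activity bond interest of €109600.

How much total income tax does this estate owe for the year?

Parallel minimum levy:
  Adjusted income: €860700 + €178500 + €109600 = €1148800
  Less exemption €101000 → base €1047800
  €1047800 × 10% = €104780

Ordinary income tax:
  €32000 × 8% = €2560
  €828700 × 13% = €107731
  → €110291

€110291 > €104780, so the ordinary income tax governs.

€110291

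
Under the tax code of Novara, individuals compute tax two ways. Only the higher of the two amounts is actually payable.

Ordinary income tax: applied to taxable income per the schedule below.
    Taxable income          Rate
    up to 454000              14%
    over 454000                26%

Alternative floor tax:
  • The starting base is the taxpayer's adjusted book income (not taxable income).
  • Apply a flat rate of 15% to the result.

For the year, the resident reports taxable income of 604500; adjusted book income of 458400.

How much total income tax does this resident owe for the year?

102690

Alternative floor tax:
  Base (adjusted book income): 458400
  458400 × 15% = 68760

Ordinary income tax:
  454000 × 14% = 63560
  150500 × 26% = 39130
  → 102690

102690 > 68760, so the ordinary income tax governs.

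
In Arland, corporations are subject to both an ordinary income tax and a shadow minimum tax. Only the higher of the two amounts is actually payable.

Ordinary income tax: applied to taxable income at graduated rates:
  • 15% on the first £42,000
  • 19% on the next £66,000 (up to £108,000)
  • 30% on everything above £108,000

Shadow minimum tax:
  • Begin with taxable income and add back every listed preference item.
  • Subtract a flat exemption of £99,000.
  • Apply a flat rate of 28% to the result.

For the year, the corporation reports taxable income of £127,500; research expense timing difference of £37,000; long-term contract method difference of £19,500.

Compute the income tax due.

Ordinary income tax:
  £42,000 × 15% = £6,300
  £66,000 × 19% = £12,540
  £19,500 × 30% = £5,850
  → £24,690

Shadow minimum tax:
  Adjusted income: £127,500 + £37,000 + £19,500 = £184,000
  Less exemption £99,000 → base £85,000
  £85,000 × 28% = £23,800

£24,690 > £23,800, so the ordinary income tax governs.

£24,690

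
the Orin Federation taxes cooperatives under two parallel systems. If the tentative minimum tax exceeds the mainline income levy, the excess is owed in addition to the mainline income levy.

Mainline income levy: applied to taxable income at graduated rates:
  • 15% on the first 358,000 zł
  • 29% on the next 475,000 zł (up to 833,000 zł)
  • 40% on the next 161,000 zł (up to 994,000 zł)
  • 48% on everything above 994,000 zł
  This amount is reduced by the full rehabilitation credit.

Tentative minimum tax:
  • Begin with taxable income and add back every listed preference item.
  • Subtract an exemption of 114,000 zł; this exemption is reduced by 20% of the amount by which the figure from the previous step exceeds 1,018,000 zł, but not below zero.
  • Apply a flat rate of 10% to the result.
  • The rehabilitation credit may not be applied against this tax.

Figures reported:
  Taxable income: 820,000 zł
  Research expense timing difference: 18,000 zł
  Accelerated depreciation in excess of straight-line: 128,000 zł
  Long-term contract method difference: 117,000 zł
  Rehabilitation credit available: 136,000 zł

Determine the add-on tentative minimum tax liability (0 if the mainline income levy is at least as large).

Mainline income levy:
  358,000 zł × 15% = 53,700 zł
  462,000 zł × 29% = 133,980 zł
  → 187,680 zł
  Less rehabilitation credit 136,000 zł → 51,680 zł

Tentative minimum tax:
  Adjusted income: 820,000 zł + 18,000 zł + 128,000 zł + 117,000 zł = 1,083,000 zł
  Exemption: 114,000 zł − 20% × (1,083,000 zł − 1,018,000 zł) = 114,000 zł − 13,000 zł = 101,000 zł
  Base: 1,083,000 zł − 101,000 zł = 982,000 zł
  982,000 zł × 10% = 98,200 zł

Excess of tentative minimum tax over mainline income levy: 98,200 zł − 51,680 zł = 46,520 zł.

46,520 zł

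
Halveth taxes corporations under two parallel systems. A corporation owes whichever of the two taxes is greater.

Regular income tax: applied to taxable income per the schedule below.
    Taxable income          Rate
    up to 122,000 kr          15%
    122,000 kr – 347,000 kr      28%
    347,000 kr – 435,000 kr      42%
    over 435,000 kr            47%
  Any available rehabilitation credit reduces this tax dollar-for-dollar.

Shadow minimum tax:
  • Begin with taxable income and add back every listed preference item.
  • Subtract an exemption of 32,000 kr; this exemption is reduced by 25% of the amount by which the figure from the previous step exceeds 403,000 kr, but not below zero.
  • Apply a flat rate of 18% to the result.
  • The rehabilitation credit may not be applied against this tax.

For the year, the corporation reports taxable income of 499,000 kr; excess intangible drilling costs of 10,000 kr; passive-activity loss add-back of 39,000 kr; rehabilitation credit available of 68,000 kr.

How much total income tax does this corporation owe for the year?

98,640 kr

Shadow minimum tax:
  Adjusted income: 499,000 kr + 10,000 kr + 39,000 kr = 548,000 kr
  Exemption: 25% × (548,000 kr − 403,000 kr) = 36,250 kr ≥ 32,000 kr, so the exemption is fully phased out
  Base: 548,000 kr − 0 kr = 548,000 kr
  548,000 kr × 18% = 98,640 kr

Regular income tax:
  122,000 kr × 15% = 18,300 kr
  225,000 kr × 28% = 63,000 kr
  88,000 kr × 42% = 36,960 kr
  64,000 kr × 47% = 30,080 kr
  → 148,340 kr
  Less rehabilitation credit 68,000 kr → 80,340 kr

98,640 kr > 80,340 kr, so the shadow minimum tax is the binding amount.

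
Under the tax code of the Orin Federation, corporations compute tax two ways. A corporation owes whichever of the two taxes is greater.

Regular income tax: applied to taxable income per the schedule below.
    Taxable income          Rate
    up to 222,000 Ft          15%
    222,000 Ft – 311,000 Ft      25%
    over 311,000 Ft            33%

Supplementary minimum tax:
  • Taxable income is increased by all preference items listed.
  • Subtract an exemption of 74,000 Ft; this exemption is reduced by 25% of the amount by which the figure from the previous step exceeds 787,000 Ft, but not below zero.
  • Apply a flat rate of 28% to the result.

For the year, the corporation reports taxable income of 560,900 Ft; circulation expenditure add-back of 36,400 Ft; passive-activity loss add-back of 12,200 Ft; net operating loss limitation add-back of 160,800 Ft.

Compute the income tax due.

194,964 Ft

Regular income tax:
  222,000 Ft × 15% = 33,300 Ft
  89,000 Ft × 25% = 22,250 Ft
  249,900 Ft × 33% = 82,467 Ft
  → 138,017 Ft

Supplementary minimum tax:
  Adjusted income: 560,900 Ft + 36,400 Ft + 12,200 Ft + 160,800 Ft = 770,300 Ft
  Exemption: 770,300 Ft ≤ 787,000 Ft, so full 74,000 Ft applies
  Base: 770,300 Ft − 74,000 Ft = 696,300 Ft
  696,300 Ft × 28% = 194,964 Ft

194,964 Ft > 138,017 Ft, so the supplementary minimum tax is the binding amount.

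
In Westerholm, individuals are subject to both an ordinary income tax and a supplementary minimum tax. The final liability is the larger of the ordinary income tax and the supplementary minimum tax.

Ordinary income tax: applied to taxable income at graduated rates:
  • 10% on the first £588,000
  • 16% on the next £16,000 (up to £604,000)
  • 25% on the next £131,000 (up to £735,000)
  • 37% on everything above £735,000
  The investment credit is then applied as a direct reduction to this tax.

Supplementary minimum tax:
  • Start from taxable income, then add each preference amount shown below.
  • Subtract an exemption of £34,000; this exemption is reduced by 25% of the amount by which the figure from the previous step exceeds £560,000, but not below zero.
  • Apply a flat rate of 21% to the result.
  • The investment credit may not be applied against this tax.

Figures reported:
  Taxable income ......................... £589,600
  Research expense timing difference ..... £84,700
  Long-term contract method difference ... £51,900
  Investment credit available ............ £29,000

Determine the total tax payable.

Supplementary minimum tax:
  Adjusted income: £589,600 + £84,700 + £51,900 = £726,200
  Exemption: 25% × (£726,200 − £560,000) = £41,550 ≥ £34,000, so the exemption is fully phased out
  Base: £726,200 − £0 = £726,200
  £726,200 × 21% = £152,502

Ordinary income tax:
  £588,000 × 10% = £58,800
  £1,600 × 16% = £256
  → £59,056
  Less investment credit £29,000 → £30,056

£152,502 > £30,056, so the supplementary minimum tax is the binding amount.

£152,502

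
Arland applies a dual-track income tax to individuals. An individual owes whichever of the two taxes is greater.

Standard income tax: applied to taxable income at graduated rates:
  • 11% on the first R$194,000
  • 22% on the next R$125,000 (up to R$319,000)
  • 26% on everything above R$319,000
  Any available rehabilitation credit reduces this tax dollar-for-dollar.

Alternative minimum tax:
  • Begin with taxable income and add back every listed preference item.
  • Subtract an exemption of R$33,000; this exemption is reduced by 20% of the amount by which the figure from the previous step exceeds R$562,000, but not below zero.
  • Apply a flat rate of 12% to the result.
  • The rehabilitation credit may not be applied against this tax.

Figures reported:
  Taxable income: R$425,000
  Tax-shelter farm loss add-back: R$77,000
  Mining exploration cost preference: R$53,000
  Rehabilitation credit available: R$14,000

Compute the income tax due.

R$62,640

Standard income tax:
  R$194,000 × 11% = R$21,340
  R$125,000 × 22% = R$27,500
  R$106,000 × 26% = R$27,560
  → R$76,400
  Less rehabilitation credit R$14,000 → R$62,400

Alternative minimum tax:
  Adjusted income: R$425,000 + R$77,000 + R$53,000 = R$555,000
  Exemption: R$555,000 ≤ R$562,000, so full R$33,000 applies
  Base: R$555,000 − R$33,000 = R$522,000
  R$522,000 × 12% = R$62,640

R$62,640 > R$62,400, so the alternative minimum tax is the binding amount.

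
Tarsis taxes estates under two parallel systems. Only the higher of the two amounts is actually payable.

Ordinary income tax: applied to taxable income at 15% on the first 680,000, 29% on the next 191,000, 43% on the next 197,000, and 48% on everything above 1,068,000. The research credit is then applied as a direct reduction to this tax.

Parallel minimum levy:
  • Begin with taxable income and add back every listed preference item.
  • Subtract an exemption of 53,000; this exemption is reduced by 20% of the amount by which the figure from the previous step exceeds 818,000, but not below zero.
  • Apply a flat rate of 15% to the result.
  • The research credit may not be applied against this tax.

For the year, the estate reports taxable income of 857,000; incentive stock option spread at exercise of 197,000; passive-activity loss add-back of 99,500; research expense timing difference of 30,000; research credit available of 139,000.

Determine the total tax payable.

Ordinary income tax:
  680,000 × 15% = 102,000
  177,000 × 29% = 51,330
  → 153,330
  Less research credit 139,000 → 14,330

Parallel minimum levy:
  Adjusted income: 857,000 + 197,000 + 99,500 + 30,000 = 1,183,500
  Exemption: 20% × (1,183,500 − 818,000) = 73,100 ≥ 53,000, so the exemption is fully phased out
  Base: 1,183,500 − 0 = 1,183,500
  1,183,500 × 15% = 177,525

177,525 > 14,330, so the parallel minimum levy is the binding amount.

177,525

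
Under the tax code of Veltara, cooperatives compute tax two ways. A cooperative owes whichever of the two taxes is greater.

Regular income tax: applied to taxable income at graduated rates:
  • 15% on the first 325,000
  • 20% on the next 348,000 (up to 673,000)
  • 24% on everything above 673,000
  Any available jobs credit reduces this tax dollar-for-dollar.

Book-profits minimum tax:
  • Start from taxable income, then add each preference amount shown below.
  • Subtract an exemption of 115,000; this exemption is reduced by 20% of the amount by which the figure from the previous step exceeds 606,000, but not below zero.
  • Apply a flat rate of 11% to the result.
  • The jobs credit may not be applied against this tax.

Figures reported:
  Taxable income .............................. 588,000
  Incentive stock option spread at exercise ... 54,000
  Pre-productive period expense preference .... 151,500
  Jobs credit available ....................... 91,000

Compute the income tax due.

Regular income tax:
  325,000 × 15% = 48,750
  263,000 × 20% = 52,600
  → 101,350
  Less jobs credit 91,000 → 10,350

Book-profits minimum tax:
  Adjusted income: 588,000 + 54,000 + 151,500 = 793,500
  Exemption: 115,000 − 20% × (793,500 − 606,000) = 115,000 − 37,500 = 77,500
  Base: 793,500 − 77,500 = 716,000
  716,000 × 11% = 78,760

78,760 > 10,350, so the book-profits minimum tax is the binding amount.

78,760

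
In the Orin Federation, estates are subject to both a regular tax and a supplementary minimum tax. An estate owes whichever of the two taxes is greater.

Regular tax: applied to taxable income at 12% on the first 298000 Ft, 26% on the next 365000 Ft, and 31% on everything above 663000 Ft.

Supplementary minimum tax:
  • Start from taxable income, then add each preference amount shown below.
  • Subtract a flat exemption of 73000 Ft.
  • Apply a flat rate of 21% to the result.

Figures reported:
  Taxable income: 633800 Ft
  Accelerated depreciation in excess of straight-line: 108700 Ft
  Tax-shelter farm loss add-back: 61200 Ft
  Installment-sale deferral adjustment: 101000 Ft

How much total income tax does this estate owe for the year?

Regular tax:
  298000 Ft × 12% = 35760 Ft
  335800 Ft × 26% = 87308 Ft
  → 123068 Ft

Supplementary minimum tax:
  Adjusted income: 633800 Ft + 108700 Ft + 61200 Ft + 101000 Ft = 904700 Ft
  Less exemption 73000 Ft → base 831700 Ft
  831700 Ft × 21% = 174657 Ft

174657 Ft > 123068 Ft, so the supplementary minimum tax is the binding amount.

174657 Ft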